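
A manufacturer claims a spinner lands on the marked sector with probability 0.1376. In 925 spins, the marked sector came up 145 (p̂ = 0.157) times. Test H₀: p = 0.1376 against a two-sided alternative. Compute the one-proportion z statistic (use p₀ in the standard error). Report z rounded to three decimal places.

p̂ = 145/925 ≈ 0.15676.
Standard error under H₀: √(0.1376×0.8624/925) = 0.01133.
z = (0.15676 − 0.1376)/0.01133 = 0.01916/0.01133 = 1.691.

z = 1.691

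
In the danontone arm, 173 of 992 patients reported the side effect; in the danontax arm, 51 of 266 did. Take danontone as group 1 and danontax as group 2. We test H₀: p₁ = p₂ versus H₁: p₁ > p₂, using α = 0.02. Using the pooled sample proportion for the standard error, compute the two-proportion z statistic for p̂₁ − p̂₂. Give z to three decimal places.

p̂₁ = 173/992 = 0.17440, p̂₂ = 51/266 = 0.19173.
Pooled p̂ = (173+51)/(992+266) = 224/1258 = 0.17806.
SE = √(0.146355 × 0.00476746) = 0.02641.
z = (0.17440 − 0.19173)/0.02641 = -0.01733/0.02641 = -0.656.
p-value = P(Z > -0.656) ≈ 0.7442, so at α = 0.02 we fail to reject H₀.

z = -0.656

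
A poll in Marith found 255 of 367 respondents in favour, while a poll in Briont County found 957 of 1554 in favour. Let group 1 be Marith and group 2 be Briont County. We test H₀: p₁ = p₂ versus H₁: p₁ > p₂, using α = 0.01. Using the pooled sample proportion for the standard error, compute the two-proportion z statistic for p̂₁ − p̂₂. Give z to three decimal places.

z = 2.821

p̂₁ = 255/367 ≈ 0.694823, p̂₂ = 957/1554 ≈ 0.615830.
Pooled p̂ = (255+957)/(367+1554) = 1212/1921 = 0.630921.
SE = √(0.23286 × 0.0033683) = 0.028006.
z = (0.694823 − 0.615830)/0.028006 = 0.078993/0.028006 = 2.821.
p-value = P(Z > 2.821) ≈ 0.0024, so at α = 0.01 we reject H₀.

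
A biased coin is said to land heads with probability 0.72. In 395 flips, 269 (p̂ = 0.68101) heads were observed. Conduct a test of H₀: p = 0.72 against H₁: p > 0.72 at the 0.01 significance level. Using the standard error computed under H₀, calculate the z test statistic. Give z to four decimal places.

z = -1.7257

p̂ = 269/395 = 0.681013.
SE = √(p₀(1−p₀)/n) = √(0.2016/395) = 0.022592.
z = (0.681013 − 0.72)/0.022592 = -0.038987/0.022592 = -1.7257.
p-value = P(Z > -1.726) ≈ 0.9578, so at α = 0.01 we fail to reject H₀.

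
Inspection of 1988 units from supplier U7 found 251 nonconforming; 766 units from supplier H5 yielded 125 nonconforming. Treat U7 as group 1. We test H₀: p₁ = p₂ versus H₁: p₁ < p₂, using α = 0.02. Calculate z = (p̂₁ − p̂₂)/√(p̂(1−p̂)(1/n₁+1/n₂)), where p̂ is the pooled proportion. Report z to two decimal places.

z = -2.53

p̂₁ = 251/1988 ≈ 0.1263, p̂₂ = 125/766 ≈ 0.1632.
Pooled p̂ = (251+125)/(1988+766) = 376/2754 = 0.1365.
SE = √(p̂(1−p̂)(1/n₁+1/n₂)) = √(0.1365·0.8635·0.0018085) = √(0.000213202) = 0.0146.
z = (0.1263 − 0.1632)/0.0146 = -0.0369/0.0146 = -2.53.
p-value = P(Z < -2.529) ≈ 0.0057. With α = 0.02, reject H₀.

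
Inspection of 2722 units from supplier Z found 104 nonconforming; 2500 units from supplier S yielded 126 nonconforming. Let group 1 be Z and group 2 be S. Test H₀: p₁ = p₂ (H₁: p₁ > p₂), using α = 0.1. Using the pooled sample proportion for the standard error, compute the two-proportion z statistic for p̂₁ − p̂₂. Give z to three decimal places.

z = -2.145

p̂₁ = 104/2722 ≈ 0.038207, p̂₂ = 126/2500 ≈ 0.050400.
Pooled p̂ = (104+126)/(2722+2500) = 230/5222 = 0.044044.
SE = √(p̂(1−p̂)(1/n₁+1/n₂)) = √(0.044044·0.955956·0.000767377) = √(3.231e-05) = 0.005684.
z = (0.038207 − 0.050400)/0.005684 = -0.012193/0.005684 = -2.145.
p-value = P(Z > -2.145) ≈ 0.9840; since p > α = 0.1, fail to reject H₀.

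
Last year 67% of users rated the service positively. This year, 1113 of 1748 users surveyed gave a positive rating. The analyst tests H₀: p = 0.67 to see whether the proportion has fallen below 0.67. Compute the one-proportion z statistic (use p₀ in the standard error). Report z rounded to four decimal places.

p̂ = 1113/1748 = 0.6367277.
SE = √(p₀(1−p₀)/n) = √(0.2211/1748) = 0.0112467.
z = (0.6367277 − 0.67)/0.0112467 = -0.0332723/0.0112467 = -2.9584.
p-value = P(Z < -2.958) ≈ 0.0015.

z = -2.9584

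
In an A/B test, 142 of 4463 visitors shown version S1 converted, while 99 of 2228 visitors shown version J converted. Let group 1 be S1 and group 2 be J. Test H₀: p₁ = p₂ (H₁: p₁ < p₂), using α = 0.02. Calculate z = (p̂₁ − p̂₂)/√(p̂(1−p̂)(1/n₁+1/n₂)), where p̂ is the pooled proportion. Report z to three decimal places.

p̂₁ = 142/4463 ≈ 0.031817, p̂₂ = 99/2228 ≈ 0.044434.
Pooled p̂ = (142+99)/(4463+2228) = 241/6691 = 0.036019.
SE = √(0.0347212 × 0.000672898) = 0.004834.
z = (0.031817 − 0.044434)/0.004834 = -0.012617/0.004834 = -2.610.
p-value = P(Z < -2.610) ≈ 0.0045, so at α = 0.02 we reject H₀.

z = -2.610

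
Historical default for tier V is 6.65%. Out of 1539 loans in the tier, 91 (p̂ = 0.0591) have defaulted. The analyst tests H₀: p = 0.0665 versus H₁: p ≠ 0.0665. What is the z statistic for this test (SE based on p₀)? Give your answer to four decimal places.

p̂ = 91/1539 = 0.0591293.
Under H₀, SE = √(0.0665·0.9335/1539) = √(4.03364e-05) = 0.0063511.
z = (0.0591293 − 0.0665)/0.0063511 = -0.0073707/0.0063511 = -1.1605.

z = -1.1605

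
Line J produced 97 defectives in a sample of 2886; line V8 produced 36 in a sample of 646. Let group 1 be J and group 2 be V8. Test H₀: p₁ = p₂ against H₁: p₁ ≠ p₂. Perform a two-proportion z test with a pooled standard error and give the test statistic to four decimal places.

p̂₁ = 97/2886 = 0.0336105, p̂₂ = 36/646 = 0.0557276.
Pooled p̂ = (97+36)/(2886+646) = 133/3532 = 0.0376557.
SE = √(p̂(1−p̂)(1/n₁+1/n₂)) = √(0.0376557·0.9623443·0.00189449) = √(6.8652e-05) = 0.0082857.
z = (0.0336105 − 0.0557276)/0.0082857 = -0.0221171/0.0082857 = -2.6693.
Two-sided p-value ≈ 2·Φ(−2.669) = 0.0076.

z = -2.6693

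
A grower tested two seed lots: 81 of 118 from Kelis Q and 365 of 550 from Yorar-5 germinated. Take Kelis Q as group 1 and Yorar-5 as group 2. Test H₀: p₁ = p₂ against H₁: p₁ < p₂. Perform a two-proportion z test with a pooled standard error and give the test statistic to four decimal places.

z = 0.4772

p̂₁ = 81/118 = 0.686441, p̂₂ = 365/550 = 0.663636.
Pooled p̂ = (81+365)/(118+550) = 446/668 = 0.667665.
SE = √(0.221889 × 0.0102928) = 0.047790.
z = (0.686441 − 0.663636)/0.047790 = 0.022805/0.047790 = 0.4772.
p-value = P(Z < 0.477) ≈ 0.6834.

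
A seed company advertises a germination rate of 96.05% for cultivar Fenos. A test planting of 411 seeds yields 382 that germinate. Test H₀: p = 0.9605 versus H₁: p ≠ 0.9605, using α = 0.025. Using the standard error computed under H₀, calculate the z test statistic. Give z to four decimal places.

z = -3.2327

p̂ = 382/411 = 0.929440.
SE = √(p₀(1−p₀)/n) = √(0.03794/411) = 0.009608.
z = (0.929440 − 0.9605)/0.009608 = -0.031060/0.009608 = -3.2327.
p-value = 2·P(Z > 3.233) ≈ 0.0012. With α = 0.025, reject H₀.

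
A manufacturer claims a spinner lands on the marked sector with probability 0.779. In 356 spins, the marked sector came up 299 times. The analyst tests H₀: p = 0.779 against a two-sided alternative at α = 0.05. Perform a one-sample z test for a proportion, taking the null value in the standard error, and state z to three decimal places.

z = 2.769

p̂ = 299/356 ≈ 0.83989.
Under H₀, SE = √(0.779·0.221/356) = √(0.000483593) = 0.02199.
z = (0.83989 − 0.779)/0.02199 = 0.06089/0.02199 = 2.769.
p-value = 2·P(Z > 2.769) ≈ 0.0056; since p < α = 0.05, reject H₀.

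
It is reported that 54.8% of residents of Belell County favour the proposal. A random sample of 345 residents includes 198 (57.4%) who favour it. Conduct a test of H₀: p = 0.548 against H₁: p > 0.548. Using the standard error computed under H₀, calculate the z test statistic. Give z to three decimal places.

z = 0.967

p̂ = 198/345 ≈ 0.57391.
SE = √(p₀(1−p₀)/n) = √(0.2477/345) = 0.02679.
z = (0.57391 − 0.548)/0.02679 = 0.02591/0.02679 = 0.967.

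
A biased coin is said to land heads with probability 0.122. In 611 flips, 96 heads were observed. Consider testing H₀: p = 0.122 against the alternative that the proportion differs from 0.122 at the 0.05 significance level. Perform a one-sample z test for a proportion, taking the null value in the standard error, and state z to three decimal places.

z = 2.652

p̂ = 96/611 ≈ 0.157119.
Under H₀, SE = √(0.122·0.878/611) = √(0.000175313) = 0.013241.
z = (0.157119 − 0.122)/0.013241 = 0.035119/0.013241 = 2.652.
Two-sided p-value ≈ 2·Φ(−2.652) = 0.0080; since p < α = 0.05, reject H₀.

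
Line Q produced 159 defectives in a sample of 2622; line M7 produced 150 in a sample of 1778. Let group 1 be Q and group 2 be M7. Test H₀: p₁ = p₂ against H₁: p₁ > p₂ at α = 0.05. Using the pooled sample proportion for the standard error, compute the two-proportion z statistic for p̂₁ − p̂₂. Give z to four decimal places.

p̂₁ = 159/2622 ≈ 0.060641, p̂₂ = 150/1778 ≈ 0.084364.
Pooled p̂ = (159+150)/(2622+1778) = 309/4400 = 0.070227.
SE = √(p̂(1−p̂)(1/n₁+1/n₂)) = √(0.070227·0.929773·0.000943818) = √(6.1627e-05) = 0.007850.
z = (0.060641 − 0.084364)/0.007850 = -0.023723/0.007850 = -3.0220.
p-value = P(Z > -3.022) ≈ 0.9987. With α = 0.05, fail to reject H₀.

z = -3.0220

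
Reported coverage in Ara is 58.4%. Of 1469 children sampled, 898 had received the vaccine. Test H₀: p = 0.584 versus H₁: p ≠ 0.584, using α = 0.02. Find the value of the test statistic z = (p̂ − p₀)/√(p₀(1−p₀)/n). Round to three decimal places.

p̂ = 898/1469 = 0.61130.
Standard error under H₀: √(0.584×0.416/1469) = 0.01286.
z = (0.61130 − 0.584)/0.01286 = 0.02730/0.01286 = 2.123.
Two-sided p-value ≈ 2·Φ(−2.123) = 0.0338, so at α = 0.02 we fail to reject H₀.

z = 2.123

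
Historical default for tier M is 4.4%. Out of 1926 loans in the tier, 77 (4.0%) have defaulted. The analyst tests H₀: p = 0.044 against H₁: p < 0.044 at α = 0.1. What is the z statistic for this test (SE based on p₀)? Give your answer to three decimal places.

z = -0.860

p̂ = 77/1926 = 0.039979.
Under H₀, SE = √(0.044·0.956/1926) = √(2.18401e-05) = 0.004673.
z = (0.039979 − 0.044)/0.004673 = -0.004021/0.004673 = -0.860.
p-value = P(Z < -0.860) ≈ 0.1948, so at α = 0.1 we fail to reject H₀.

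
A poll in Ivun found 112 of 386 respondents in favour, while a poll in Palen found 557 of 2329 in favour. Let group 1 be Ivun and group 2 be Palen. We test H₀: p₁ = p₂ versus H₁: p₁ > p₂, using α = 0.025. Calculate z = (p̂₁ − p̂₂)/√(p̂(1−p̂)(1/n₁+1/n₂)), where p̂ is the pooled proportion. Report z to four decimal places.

p̂₁ = 112/386 ≈ 0.290155, p̂₂ = 557/2329 ≈ 0.239158.
Pooled p̂ = (112+557)/(386+2329) = 669/2715 = 0.246409.
SE = √(p̂(1−p̂)(1/n₁+1/n₂)) = √(0.246409·0.753591·0.00302004) = √(0.000560796) = 0.023681.
z = (0.290155 − 0.239158)/0.023681 = 0.050997/0.023681 = 2.1535.
p-value = P(Z > 2.153) ≈ 0.0156; since p < α = 0.025, reject H₀.

z = 2.1535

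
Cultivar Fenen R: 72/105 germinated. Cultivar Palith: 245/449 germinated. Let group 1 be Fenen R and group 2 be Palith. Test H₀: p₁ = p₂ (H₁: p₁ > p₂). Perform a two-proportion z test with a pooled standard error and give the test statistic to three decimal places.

p̂₁ = 72/105 = 0.68571, p̂₂ = 245/449 = 0.54566.
Pooled p̂ = (72+245)/(105+449) = 317/554 = 0.57220.
SE = √(p̂(1−p̂)(1/n₁+1/n₂)) = √(0.57220·0.42780·0.011751) = √(0.00287649) = 0.05363.
z = (0.68571 − 0.54566)/0.05363 = 0.14005/0.05363 = 2.611.
p-value = P(Z > 2.611) ≈ 0.0045.

z = 2.611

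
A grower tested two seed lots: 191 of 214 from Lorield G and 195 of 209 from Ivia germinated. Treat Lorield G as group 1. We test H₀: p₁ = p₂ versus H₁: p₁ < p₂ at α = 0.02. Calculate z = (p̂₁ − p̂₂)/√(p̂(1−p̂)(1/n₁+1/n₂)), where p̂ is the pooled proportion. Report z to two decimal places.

z = -1.47

p̂₁ = 191/214 = 0.8925, p̂₂ = 195/209 = 0.9330.
Pooled p̂ = (191+195)/(214+209) = 386/423 = 0.9125.
SE = √(p̂(1−p̂)(1/n₁+1/n₂)) = √(0.9125·0.0875·0.00945759) = √(0.000754899) = 0.0275.
z = (0.8925 − 0.9330)/0.0275 = -0.0405/0.0275 = -1.47.
p-value = P(Z < -1.474) ≈ 0.0703; since p > α = 0.02, fail to reject H₀.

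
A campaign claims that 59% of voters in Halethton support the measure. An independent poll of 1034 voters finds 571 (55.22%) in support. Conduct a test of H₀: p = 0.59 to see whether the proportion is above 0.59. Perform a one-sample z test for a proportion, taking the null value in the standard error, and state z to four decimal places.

p̂ = 571/1034 ≈ 0.552224.
Standard error under H₀: √(0.59×0.41/1034) = 0.015295.
z = (0.552224 − 0.59)/0.015295 = -0.037776/0.015295 = -2.4698.
p-value = P(Z > -2.470) ≈ 0.9932.

z = -2.4698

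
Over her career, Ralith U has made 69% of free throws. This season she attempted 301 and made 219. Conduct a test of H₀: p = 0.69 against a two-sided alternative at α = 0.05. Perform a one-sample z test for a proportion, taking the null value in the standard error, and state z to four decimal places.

p̂ = 219/301 ≈ 0.727575.
Under H₀, SE = √(0.69·0.31/301) = √(0.000710631) = 0.026658.
z = (0.727575 − 0.69)/0.026658 = 0.037575/0.026658 = 1.4095.
Two-sided p-value ≈ 2·Φ(−1.410) = 0.1587. With α = 0.05, fail to reject H₀.

z = 1.4095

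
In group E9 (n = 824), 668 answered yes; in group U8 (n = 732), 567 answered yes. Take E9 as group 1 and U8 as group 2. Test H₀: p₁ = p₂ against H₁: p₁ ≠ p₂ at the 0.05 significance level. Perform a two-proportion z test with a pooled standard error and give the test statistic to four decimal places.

z = 1.7560

p̂₁ = 668/824 ≈ 0.810680, p̂₂ = 567/732 ≈ 0.774590.
Pooled p̂ = (668+567)/(824+732) = 1235/1556 = 0.793702.
SE = √(p̂(1−p̂)(1/n₁+1/n₂)) = √(0.793702·0.206298·0.00257971) = √(0.0004224) = 0.020552.
z = (0.810680 − 0.774590)/0.020552 = 0.036090/0.020552 = 1.7560.
p-value = 2·P(Z > 1.756) ≈ 0.0791, so at α = 0.05 we fail to reject H₀.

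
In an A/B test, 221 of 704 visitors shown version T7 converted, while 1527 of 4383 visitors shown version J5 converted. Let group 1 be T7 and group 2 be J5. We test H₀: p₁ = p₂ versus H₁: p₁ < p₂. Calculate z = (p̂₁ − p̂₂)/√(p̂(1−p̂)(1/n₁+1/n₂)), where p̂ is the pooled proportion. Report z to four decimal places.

z = -1.7876

p̂₁ = 221/704 = 0.3139205, p̂₂ = 1527/4383 = 0.3483915.
Pooled p̂ = (221+1527)/(704+4383) = 1748/5087 = 0.3436210.
SE = √(p̂(1−p̂)(1/n₁+1/n₂)) = √(0.3436210·0.6563790·0.00164861) = √(0.000371836) = 0.0192831.
z = (0.3139205 − 0.3483915)/0.0192831 = -0.0344710/0.0192831 = -1.7876.
p-value = P(Z < -1.788) ≈ 0.0369.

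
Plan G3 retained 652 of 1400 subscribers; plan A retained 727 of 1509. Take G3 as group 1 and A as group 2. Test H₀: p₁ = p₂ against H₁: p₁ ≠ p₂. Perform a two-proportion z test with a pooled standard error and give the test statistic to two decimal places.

z = -0.87

p̂₁ = 652/1400 = 0.4657, p̂₂ = 727/1509 = 0.4818.
Pooled p̂ = (652+727)/(1400+1509) = 1379/2909 = 0.4740.
SE = √(p̂(1−p̂)(1/n₁+1/n₂)) = √(0.4740·0.5260·0.00137698) = √(0.000343317) = 0.0185.
z = (0.4657 − 0.4818)/0.0185 = -0.0161/0.0185 = -0.87.
p-value = 2·P(Z > 0.867) ≈ 0.3860.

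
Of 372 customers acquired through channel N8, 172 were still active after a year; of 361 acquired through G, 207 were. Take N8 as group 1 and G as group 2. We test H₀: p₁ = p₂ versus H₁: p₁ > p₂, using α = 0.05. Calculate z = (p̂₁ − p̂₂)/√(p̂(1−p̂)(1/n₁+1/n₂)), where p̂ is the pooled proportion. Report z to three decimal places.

z = -3.008

p̂₁ = 172/372 ≈ 0.46237, p̂₂ = 207/361 ≈ 0.57341.
Pooled p̂ = (172+207)/(372+361) = 379/733 = 0.51705.
SE = √(0.249709 × 0.00545826) = 0.03692.
z = (0.46237 − 0.57341)/0.03692 = -0.11104/0.03692 = -3.008.
p-value = P(Z > -3.008) ≈ 0.9987; since p > α = 0.05, fail to reject H₀.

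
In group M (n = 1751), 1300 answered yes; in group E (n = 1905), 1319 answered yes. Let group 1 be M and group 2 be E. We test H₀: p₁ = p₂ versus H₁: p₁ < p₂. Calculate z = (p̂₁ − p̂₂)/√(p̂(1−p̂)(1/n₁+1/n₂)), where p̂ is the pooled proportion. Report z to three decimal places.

z = 3.353

p̂₁ = 1300/1751 ≈ 0.7424329, p̂₂ = 1319/1905 ≈ 0.6923885.
Pooled p̂ = (1300+1319)/(1751+1905) = 2619/3656 = 0.7163567.
SE = √(0.20319 × 0.00109604) = 0.0149233.
z = (0.7424329 − 0.6923885)/0.0149233 = 0.0500444/0.0149233 = 3.353.
p-value = P(Z < 3.353) ≈ 0.9996.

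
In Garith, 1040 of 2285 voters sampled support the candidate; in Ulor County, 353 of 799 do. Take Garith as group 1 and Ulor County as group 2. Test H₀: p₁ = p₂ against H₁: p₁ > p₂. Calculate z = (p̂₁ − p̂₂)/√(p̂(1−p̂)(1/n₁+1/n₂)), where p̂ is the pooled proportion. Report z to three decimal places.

z = 0.652

p̂₁ = 1040/2285 = 0.45514, p̂₂ = 353/799 = 0.44180.
Pooled p̂ = (1040+353)/(2285+799) = 1393/3084 = 0.45169.
SE = √(0.247666 × 0.0016892) = 0.02045.
z = (0.45514 − 0.44180)/0.02045 = 0.01334/0.02045 = 0.652.
p-value = P(Z > 0.652) ≈ 0.2571.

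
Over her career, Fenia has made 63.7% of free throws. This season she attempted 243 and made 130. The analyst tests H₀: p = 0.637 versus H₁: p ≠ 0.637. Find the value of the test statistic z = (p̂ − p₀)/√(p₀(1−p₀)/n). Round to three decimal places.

p̂ = 130/243 = 0.53498.
SE = √(p₀(1−p₀)/n) = √(0.23123/243) = 0.03085.
z = (0.53498 − 0.637)/0.03085 = -0.10202/0.03085 = -3.307.
p-value = 2·P(Z > 3.307) ≈ 0.0009.

z = -3.307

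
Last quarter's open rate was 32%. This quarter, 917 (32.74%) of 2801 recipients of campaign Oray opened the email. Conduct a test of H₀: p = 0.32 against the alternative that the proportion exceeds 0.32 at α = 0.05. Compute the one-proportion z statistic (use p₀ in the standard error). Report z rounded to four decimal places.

z = 0.8377

p̂ = 917/2801 = 0.3273831.
Standard error under H₀: √(0.32×0.68/2801) = 0.0088140.
z = (0.3273831 − 0.32)/0.0088140 = 0.0073831/0.0088140 = 0.8377.
p-value = P(Z > 0.838) ≈ 0.2011. With α = 0.05, fail to reject H₀.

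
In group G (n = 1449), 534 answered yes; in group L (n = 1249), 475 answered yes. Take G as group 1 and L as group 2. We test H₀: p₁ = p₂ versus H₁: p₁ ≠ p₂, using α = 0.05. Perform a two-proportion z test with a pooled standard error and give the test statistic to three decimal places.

p̂₁ = 534/1449 = 0.36853, p̂₂ = 475/1249 = 0.38030.
Pooled p̂ = (534+475)/(1449+1249) = 1009/2698 = 0.37398.
SE = √(0.234119 × 0.00149077) = 0.01868.
z = (0.36853 − 0.38030)/0.01868 = -0.01177/0.01868 = -0.630.
Two-sided p-value ≈ 2·Φ(−0.630) = 0.5285. With α = 0.05, fail to reject H₀.

z = -0.630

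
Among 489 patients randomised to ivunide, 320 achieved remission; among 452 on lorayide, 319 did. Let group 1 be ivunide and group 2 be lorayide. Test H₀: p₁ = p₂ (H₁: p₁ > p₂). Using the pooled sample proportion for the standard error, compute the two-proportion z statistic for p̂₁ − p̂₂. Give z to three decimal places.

z = -1.686

p̂₁ = 320/489 = 0.65440, p̂₂ = 319/452 = 0.70575.
Pooled p̂ = (320+319)/(489+452) = 639/941 = 0.67906.
SE = √(p̂(1−p̂)(1/n₁+1/n₂)) = √(0.67906·0.32094·0.00425738) = √(0.000927835) = 0.03046.
z = (0.65440 − 0.70575)/0.03046 = -0.05135/0.03046 = -1.686.
p-value = P(Z > -1.686) ≈ 0.9541.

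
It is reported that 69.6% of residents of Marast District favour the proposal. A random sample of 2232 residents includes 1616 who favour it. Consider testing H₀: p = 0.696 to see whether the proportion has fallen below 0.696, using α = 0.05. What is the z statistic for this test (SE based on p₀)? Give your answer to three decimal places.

p̂ = 1616/2232 = 0.724014.
Under H₀, SE = √(0.696·0.304/2232) = √(9.47957e-05) = 0.009736.
z = (0.724014 − 0.696)/0.009736 = 0.028014/0.009736 = 2.877.
p-value = P(Z < 2.877) ≈ 0.9980. With α = 0.05, fail to reject H₀.

z = 2.877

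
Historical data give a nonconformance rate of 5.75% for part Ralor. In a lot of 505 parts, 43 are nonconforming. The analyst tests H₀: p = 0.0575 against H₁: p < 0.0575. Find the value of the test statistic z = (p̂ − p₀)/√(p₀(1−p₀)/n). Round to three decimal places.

z = 2.669

p̂ = 43/505 ≈ 0.08515.
Under H₀, SE = √(0.0575·0.9425/505) = √(0.000107314) = 0.01036.
z = (0.08515 − 0.0575)/0.01036 = 0.02765/0.01036 = 2.669.
p-value = P(Z < 2.669) ≈ 0.9962.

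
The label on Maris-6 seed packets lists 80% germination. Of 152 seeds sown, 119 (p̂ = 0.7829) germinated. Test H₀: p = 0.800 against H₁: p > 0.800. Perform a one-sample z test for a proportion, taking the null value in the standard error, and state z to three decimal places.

p̂ = 119/152 = 0.78289.
Under H₀, SE = √(0.8·0.2/152) = √(0.00105263) = 0.03244.
z = (0.78289 − 0.8)/0.03244 = -0.01711/0.03244 = -0.527.

z = -0.527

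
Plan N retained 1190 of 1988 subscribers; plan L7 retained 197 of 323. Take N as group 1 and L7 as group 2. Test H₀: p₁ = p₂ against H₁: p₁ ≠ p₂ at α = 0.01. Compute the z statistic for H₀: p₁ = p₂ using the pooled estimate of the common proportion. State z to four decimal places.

p̂₁ = 1190/1988 = 0.598592, p̂₂ = 197/323 = 0.609907.
Pooled p̂ = (1190+197)/(1988+323) = 1387/2311 = 0.600173.
SE = √(p̂(1−p̂)(1/n₁+1/n₂)) = √(0.600173·0.399827·0.00359899) = √(0.000863634) = 0.029388.
z = (0.598592 − 0.609907)/0.029388 = -0.011315/0.029388 = -0.3850.
Two-sided p-value ≈ 2·Φ(−0.385) = 0.7002, so at α = 0.01 we fail to reject H₀.

z = -0.3850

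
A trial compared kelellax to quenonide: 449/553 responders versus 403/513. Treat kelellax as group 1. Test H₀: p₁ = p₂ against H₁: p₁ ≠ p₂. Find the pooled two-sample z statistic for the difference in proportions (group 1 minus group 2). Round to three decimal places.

p̂₁ = 449/553 ≈ 0.811935, p̂₂ = 403/513 ≈ 0.785575.
Pooled p̂ = (449+403)/(553+513) = 852/1066 = 0.799250.
SE = √(p̂(1−p̂)(1/n₁+1/n₂)) = √(0.799250·0.200750·0.00375764) = √(0.000602912) = 0.024554.
z = (0.811935 − 0.785575)/0.024554 = 0.026360/0.024554 = 1.074.

z = 1.074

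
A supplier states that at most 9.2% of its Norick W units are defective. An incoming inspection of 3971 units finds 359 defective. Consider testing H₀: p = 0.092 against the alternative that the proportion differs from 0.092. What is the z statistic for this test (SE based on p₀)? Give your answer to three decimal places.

z = -0.348

p̂ = 359/3971 ≈ 0.090405.
SE = √(p₀(1−p₀)/n) = √(0.083536/3971) = 0.004587.
z = (0.090405 − 0.092)/0.004587 = -0.001595/0.004587 = -0.348.
p-value = 2·P(Z > 0.348) ≈ 0.7281.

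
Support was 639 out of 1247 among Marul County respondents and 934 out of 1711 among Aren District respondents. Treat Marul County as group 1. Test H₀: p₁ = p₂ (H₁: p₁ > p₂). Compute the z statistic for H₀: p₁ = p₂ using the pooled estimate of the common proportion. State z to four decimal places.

z = -1.8004

p̂₁ = 639/1247 ≈ 0.512430, p̂₂ = 934/1711 ≈ 0.545880.
Pooled p̂ = (639+934)/(1247+1711) = 1573/2958 = 0.531778.
SE = √(p̂(1−p̂)(1/n₁+1/n₂)) = √(0.531778·0.468222·0.00138638) = √(0.000345194) = 0.018579.
z = (0.512430 − 0.545880)/0.018579 = -0.033450/0.018579 = -1.8004.
p-value = P(Z > -1.800) ≈ 0.9641.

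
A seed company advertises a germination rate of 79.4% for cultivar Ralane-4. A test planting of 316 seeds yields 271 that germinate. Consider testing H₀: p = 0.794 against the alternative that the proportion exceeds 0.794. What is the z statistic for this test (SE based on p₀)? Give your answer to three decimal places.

p̂ = 271/316 = 0.85759.
Standard error under H₀: √(0.794×0.206/316) = 0.02275.
z = (0.85759 − 0.794)/0.02275 = 0.06359/0.02275 = 2.795.
p-value = P(Z > 2.795) ≈ 0.0026.

z = 2.795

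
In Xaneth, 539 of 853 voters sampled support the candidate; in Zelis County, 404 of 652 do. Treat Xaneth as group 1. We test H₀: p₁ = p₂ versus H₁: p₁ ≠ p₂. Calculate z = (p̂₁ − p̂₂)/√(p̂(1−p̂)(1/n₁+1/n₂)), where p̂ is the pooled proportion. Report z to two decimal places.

p̂₁ = 539/853 = 0.6319, p̂₂ = 404/652 = 0.6196.
Pooled p̂ = (539+404)/(853+652) = 943/1505 = 0.6266.
SE = √(0.233978 × 0.00270608) = 0.0252.
z = (0.6319 − 0.6196)/0.0252 = 0.0123/0.0252 = 0.49.
Two-sided p-value ≈ 2·Φ(−0.487) = 0.6262.

z = 0.49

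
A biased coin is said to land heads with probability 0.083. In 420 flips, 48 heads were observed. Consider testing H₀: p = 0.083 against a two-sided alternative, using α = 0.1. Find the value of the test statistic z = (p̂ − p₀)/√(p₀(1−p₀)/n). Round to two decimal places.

z = 2.32

p̂ = 48/420 = 0.1143.
Under H₀, SE = √(0.083·0.917/420) = √(0.000181217) = 0.0135.
z = (0.1143 − 0.083)/0.0135 = 0.0313/0.0135 = 2.32.
p-value = 2·P(Z > 2.324) ≈ 0.0201; since p < α = 0.1, reject H₀.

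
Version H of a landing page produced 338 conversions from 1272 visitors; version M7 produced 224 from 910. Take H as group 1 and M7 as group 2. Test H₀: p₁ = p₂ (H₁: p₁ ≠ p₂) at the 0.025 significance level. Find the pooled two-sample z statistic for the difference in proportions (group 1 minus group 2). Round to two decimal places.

z = 1.03

p̂₁ = 338/1272 ≈ 0.2657, p̂₂ = 224/910 ≈ 0.2462.
Pooled p̂ = (338+224)/(1272+910) = 562/2182 = 0.2576.
SE = √(p̂(1−p̂)(1/n₁+1/n₂)) = √(0.2576·0.7424·0.00188506) = √(0.000360469) = 0.0190.
z = (0.2657 − 0.2462)/0.0190 = 0.0195/0.0190 = 1.03.
Two-sided p-value ≈ 2·Φ(−1.031) = 0.3027, so at α = 0.025 we fail to reject H₀.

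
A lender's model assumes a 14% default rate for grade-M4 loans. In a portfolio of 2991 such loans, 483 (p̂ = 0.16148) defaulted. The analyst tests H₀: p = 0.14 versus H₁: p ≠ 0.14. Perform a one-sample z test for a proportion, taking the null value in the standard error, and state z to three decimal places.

p̂ = 483/2991 ≈ 0.161484.
Under H₀, SE = √(0.14·0.86/2991) = √(4.02541e-05) = 0.006345.
z = (0.161484 − 0.14)/0.006345 = 0.021484/0.006345 = 3.386.

z = 3.386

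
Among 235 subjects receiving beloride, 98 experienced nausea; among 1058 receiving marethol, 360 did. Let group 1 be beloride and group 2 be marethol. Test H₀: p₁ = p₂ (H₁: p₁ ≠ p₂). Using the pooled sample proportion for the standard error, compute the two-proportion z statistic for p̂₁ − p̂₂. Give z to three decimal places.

p̂₁ = 98/235 = 0.417021, p̂₂ = 360/1058 = 0.340265.
Pooled p̂ = (98+360)/(235+1058) = 458/1293 = 0.354215.
SE = √(p̂(1−p̂)(1/n₁+1/n₂)) = √(0.354215·0.645785·0.0052005) = √(0.0011896) = 0.034491.
z = (0.417021 − 0.340265)/0.034491 = 0.076756/0.034491 = 2.225.
p-value = 2·P(Z > 2.225) ≈ 0.0261.

z = 2.225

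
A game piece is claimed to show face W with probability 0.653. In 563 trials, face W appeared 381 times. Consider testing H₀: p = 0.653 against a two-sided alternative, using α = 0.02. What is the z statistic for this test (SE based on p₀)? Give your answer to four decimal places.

z = 1.1829

p̂ = 381/563 ≈ 0.676732.
Under H₀, SE = √(0.653·0.347/563) = √(0.000402471) = 0.020062.
z = (0.676732 − 0.653)/0.020062 = 0.023732/0.020062 = 1.1829.
Two-sided p-value ≈ 2·Φ(−1.183) = 0.2368. With α = 0.02, fail to reject H₀.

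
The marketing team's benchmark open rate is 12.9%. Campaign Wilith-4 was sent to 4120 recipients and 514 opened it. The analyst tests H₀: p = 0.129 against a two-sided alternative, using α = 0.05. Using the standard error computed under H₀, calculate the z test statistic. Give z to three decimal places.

p̂ = 514/4120 = 0.12476.
Under H₀, SE = √(0.129·0.871/4120) = √(2.72716e-05) = 0.00522.
z = (0.12476 − 0.129)/0.00522 = -0.00424/0.00522 = -0.812.
Two-sided p-value ≈ 2·Φ(−0.812) = 0.4165; since p > α = 0.05, fail to reject H₀.

z = -0.812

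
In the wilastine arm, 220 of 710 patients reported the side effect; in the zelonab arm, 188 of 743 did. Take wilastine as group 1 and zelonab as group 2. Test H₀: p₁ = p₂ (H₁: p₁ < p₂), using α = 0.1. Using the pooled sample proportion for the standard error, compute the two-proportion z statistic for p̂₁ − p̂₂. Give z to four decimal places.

z = 2.4096

p̂₁ = 220/710 ≈ 0.309859, p̂₂ = 188/743 ≈ 0.253028.
Pooled p̂ = (220+188)/(710+743) = 408/1453 = 0.280798.
SE = √(0.201951 × 0.00275435) = 0.023585.
z = (0.309859 − 0.253028)/0.023585 = 0.056831/0.023585 = 2.4096.
p-value = P(Z < 2.410) ≈ 0.9920. With α = 0.1, fail to reject H₀.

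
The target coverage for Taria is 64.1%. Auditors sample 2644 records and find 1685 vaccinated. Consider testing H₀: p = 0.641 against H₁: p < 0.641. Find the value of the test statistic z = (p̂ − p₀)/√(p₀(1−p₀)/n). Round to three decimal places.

p̂ = 1685/2644 ≈ 0.637292.
Under H₀, SE = √(0.641·0.359/2644) = √(8.70344e-05) = 0.009329.
z = (0.637292 − 0.641)/0.009329 = -0.003708/0.009329 = -0.397.
p-value = P(Z < -0.397) ≈ 0.3455.

z = -0.397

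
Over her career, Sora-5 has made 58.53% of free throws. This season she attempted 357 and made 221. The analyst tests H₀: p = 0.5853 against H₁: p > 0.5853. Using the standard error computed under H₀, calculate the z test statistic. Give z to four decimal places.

z = 1.2943

p̂ = 221/357 ≈ 0.619048.
SE = √(p₀(1−p₀)/n) = √(0.24272/357) = 0.026075.
z = (0.619048 − 0.5853)/0.026075 = 0.033748/0.026075 = 1.2943.
p-value = P(Z > 1.294) ≈ 0.0978.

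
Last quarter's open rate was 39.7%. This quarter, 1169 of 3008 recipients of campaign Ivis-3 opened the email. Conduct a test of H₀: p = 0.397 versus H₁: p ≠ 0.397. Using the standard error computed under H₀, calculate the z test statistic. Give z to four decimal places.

z = -0.9382

p̂ = 1169/3008 = 0.388630.
Under H₀, SE = √(0.397·0.603/3008) = √(7.95848e-05) = 0.008921.
z = (0.388630 − 0.397)/0.008921 = -0.008370/0.008921 = -0.9382.
Two-sided p-value ≈ 2·Φ(−0.938) = 0.3481.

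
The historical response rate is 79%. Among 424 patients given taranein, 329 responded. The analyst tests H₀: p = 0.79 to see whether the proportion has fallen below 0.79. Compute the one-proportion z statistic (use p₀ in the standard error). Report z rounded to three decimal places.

z = -0.711

p̂ = 329/424 = 0.77594.
Under H₀, SE = √(0.79·0.21/424) = √(0.000391274) = 0.01978.
z = (0.77594 − 0.79)/0.01978 = -0.01406/0.01978 = -0.711.
p-value = P(Z < -0.711) ≈ 0.2387.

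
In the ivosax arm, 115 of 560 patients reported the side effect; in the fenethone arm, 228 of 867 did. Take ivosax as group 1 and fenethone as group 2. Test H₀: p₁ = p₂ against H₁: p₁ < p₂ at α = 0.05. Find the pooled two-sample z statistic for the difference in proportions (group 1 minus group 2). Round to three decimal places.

z = -2.487

p̂₁ = 115/560 = 0.20536, p̂₂ = 228/867 = 0.26298.
Pooled p̂ = (115+228)/(560+867) = 343/1427 = 0.24036.
SE = √(p̂(1−p̂)(1/n₁+1/n₂)) = √(0.24036·0.75964·0.00293912) = √(0.000536651) = 0.02317.
z = (0.20536 − 0.26298)/0.02317 = -0.05762/0.02317 = -2.487.
p-value = P(Z < -2.487) ≈ 0.0064; since p < α = 0.05, reject H₀.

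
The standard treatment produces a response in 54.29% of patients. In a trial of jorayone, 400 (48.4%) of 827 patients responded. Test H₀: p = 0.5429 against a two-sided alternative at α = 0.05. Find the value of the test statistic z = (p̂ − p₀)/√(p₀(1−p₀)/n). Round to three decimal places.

p̂ = 400/827 = 0.48368.
SE = √(p₀(1−p₀)/n) = √(0.24816/827) = 0.01732.
z = (0.48368 − 0.5429)/0.01732 = -0.05922/0.01732 = -3.419.
p-value = 2·P(Z > 3.419) ≈ 0.0006; since p < α = 0.05, reject H₀.

z = -3.419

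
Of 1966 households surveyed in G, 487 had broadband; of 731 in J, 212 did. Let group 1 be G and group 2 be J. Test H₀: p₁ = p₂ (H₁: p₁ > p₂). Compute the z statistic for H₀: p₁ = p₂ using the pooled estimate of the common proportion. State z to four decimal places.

p̂₁ = 487/1966 ≈ 0.2477111, p̂₂ = 212/731 ≈ 0.2900137.
Pooled p̂ = (487+212)/(1966+731) = 699/2697 = 0.2591769.
SE = √(0.192004 × 0.00187664) = 0.0189822.
z = (0.2477111 − 0.2900137)/0.0189822 = -0.0423026/0.0189822 = -2.2285.

z = -2.2285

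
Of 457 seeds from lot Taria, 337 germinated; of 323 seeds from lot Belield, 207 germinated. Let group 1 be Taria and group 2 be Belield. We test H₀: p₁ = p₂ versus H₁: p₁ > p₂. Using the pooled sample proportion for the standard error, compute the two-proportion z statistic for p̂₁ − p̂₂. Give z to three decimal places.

p̂₁ = 337/457 = 0.737418, p̂₂ = 207/323 = 0.640867.
Pooled p̂ = (337+207)/(457+323) = 544/780 = 0.697436.
SE = √(0.211019 × 0.00528416) = 0.033392.
z = (0.737418 − 0.640867)/0.033392 = 0.096551/0.033392 = 2.891.

z = 2.891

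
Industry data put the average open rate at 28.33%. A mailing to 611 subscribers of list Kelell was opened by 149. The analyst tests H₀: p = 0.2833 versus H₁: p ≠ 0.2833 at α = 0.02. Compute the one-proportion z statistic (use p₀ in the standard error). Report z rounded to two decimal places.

p̂ = 149/611 ≈ 0.2439.
SE = √(p₀(1−p₀)/n) = √(0.20304/611) = 0.0182.
z = (0.2439 − 0.2833)/0.0182 = -0.0394/0.0182 = -2.16.
Two-sided p-value ≈ 2·Φ(−2.163) = 0.0305; since p > α = 0.02, fail to reject H₀.

z = -2.16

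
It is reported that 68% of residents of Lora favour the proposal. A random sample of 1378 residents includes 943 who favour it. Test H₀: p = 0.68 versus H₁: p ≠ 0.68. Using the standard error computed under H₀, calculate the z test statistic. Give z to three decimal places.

z = 0.344

p̂ = 943/1378 ≈ 0.68433.
Standard error under H₀: √(0.68×0.32/1378) = 0.01257.
z = (0.68433 − 0.68)/0.01257 = 0.00433/0.01257 = 0.344.
p-value = 2·P(Z > 0.344) ≈ 0.7307.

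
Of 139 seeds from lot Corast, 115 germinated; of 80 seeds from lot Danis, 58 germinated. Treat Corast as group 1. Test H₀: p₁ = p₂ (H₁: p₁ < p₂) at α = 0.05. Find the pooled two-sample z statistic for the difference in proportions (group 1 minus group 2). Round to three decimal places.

p̂₁ = 115/139 = 0.82734, p̂₂ = 58/80 = 0.72500.
Pooled p̂ = (115+58)/(139+80) = 173/219 = 0.78995.
SE = √(0.165926 × 0.0196942) = 0.05716.
z = (0.82734 − 0.72500)/0.05716 = 0.10234/0.05716 = 1.790.
p-value = P(Z < 1.790) ≈ 0.9633, so at α = 0.05 we fail to reject H₀.

z = 1.790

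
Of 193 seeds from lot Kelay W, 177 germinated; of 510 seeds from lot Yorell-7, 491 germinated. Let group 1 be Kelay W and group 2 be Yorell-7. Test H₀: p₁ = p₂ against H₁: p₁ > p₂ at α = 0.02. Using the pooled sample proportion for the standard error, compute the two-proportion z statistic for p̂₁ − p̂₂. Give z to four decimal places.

p̂₁ = 177/193 ≈ 0.9170984, p̂₂ = 491/510 ≈ 0.9627451.
Pooled p̂ = (177+491)/(193+510) = 668/703 = 0.9502134.
SE = √(p̂(1−p̂)(1/n₁+1/n₂)) = √(0.9502134·0.0497866·0.00714213) = √(0.000337879) = 0.0183815.
z = (0.9170984 − 0.9627451)/0.0183815 = -0.0456467/0.0183815 = -2.4833.
p-value = P(Z > -2.483) ≈ 0.9935. With α = 0.02, fail to reject H₀.

z = -2.4833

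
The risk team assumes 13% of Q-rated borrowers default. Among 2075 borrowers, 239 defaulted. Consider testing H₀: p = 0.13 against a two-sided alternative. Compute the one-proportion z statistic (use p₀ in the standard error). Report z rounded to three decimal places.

p̂ = 239/2075 ≈ 0.115181.
Standard error under H₀: √(0.13×0.87/2075) = 0.007383.
z = (0.115181 − 0.13)/0.007383 = -0.014819/0.007383 = -2.007.

z = -2.007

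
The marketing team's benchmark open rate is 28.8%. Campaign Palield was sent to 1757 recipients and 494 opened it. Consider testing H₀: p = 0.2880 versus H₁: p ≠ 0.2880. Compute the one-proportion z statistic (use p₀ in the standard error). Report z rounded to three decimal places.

z = -0.633

p̂ = 494/1757 = 0.28116.
SE = √(p₀(1−p₀)/n) = √(0.20506/1757) = 0.01080.
z = (0.28116 − 0.288)/0.01080 = -0.00684/0.01080 = -0.633.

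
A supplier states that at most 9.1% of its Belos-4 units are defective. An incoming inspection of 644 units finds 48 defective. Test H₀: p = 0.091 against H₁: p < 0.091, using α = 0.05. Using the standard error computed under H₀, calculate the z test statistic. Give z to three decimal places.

z = -1.453

p̂ = 48/644 = 0.074534.
Under H₀, SE = √(0.091·0.909/644) = √(0.000128446) = 0.011333.
z = (0.074534 − 0.091)/0.011333 = -0.016466/0.011333 = -1.453.
p-value = P(Z < -1.453) ≈ 0.0731. With α = 0.05, fail to reject H₀.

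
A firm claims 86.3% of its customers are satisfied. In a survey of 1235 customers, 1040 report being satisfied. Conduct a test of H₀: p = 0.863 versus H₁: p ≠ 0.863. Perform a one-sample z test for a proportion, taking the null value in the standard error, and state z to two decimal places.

z = -2.14

p̂ = 1040/1235 = 0.84211.
Under H₀, SE = √(0.863·0.137/1235) = √(9.57336e-05) = 0.00978.
z = (0.84211 − 0.863)/0.00978 = -0.02089/0.00978 = -2.14.
Two-sided p-value ≈ 2·Φ(−2.136) = 0.0327.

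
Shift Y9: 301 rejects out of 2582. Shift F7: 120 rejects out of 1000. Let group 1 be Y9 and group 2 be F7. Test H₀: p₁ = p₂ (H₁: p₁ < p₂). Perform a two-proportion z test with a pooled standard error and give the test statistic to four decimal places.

p̂₁ = 301/2582 ≈ 0.1165763, p̂₂ = 120/1000 ≈ 0.1200000.
Pooled p̂ = (301+120)/(2582+1000) = 421/3582 = 0.1175321.
SE = √(0.103718 × 0.0013873) = 0.0119953.
z = (0.1165763 − 0.1200000)/0.0119953 = -0.0034237/0.0119953 = -0.2854.
p-value = P(Z < -0.285) ≈ 0.3877.

z = -0.2854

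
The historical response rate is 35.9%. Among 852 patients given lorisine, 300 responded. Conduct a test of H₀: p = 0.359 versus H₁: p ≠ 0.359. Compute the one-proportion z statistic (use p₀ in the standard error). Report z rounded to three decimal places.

z = -0.419

p̂ = 300/852 ≈ 0.35211.
SE = √(p₀(1−p₀)/n) = √(0.23012/852) = 0.01643.
z = (0.35211 − 0.359)/0.01643 = -0.00689/0.01643 = -0.419.
Two-sided p-value ≈ 2·Φ(−0.419) = 0.6752.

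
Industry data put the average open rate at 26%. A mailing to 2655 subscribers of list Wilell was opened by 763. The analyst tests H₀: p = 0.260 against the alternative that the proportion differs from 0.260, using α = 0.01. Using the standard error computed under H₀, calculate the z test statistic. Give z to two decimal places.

z = 3.22

p̂ = 763/2655 = 0.2874.
SE = √(p₀(1−p₀)/n) = √(0.1924/2655) = 0.0085.
z = (0.2874 − 0.26)/0.0085 = 0.0274/0.0085 = 3.22.
p-value = 2·P(Z > 3.217) ≈ 0.0013, so at α = 0.01 we reject H₀.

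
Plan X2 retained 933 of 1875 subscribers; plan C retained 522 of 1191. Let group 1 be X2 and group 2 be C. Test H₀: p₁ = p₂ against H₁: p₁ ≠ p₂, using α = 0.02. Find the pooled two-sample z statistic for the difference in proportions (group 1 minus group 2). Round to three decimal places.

z = 3.206

p̂₁ = 933/1875 ≈ 0.49760, p̂₂ = 522/1191 ≈ 0.43829.
Pooled p̂ = (933+522)/(1875+1191) = 1455/3066 = 0.47456.
SE = √(0.249353 × 0.00137296) = 0.01850.
z = (0.49760 − 0.43829)/0.01850 = 0.05931/0.01850 = 3.206.
Two-sided p-value ≈ 2·Φ(−3.206) = 0.0013; since p < α = 0.02, reject H₀.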